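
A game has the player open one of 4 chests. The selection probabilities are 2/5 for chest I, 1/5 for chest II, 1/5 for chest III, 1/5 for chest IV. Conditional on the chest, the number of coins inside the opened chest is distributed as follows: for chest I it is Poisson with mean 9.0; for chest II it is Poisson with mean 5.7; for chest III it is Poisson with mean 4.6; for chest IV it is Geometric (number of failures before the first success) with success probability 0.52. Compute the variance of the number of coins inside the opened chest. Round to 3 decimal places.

Per component, I: μ=9, E[X²]=90; II: μ=5.7, E[X²]=38.19; III: μ=4.6, E[X²]=25.76; IV: μ=0.923077, E[X²]=2.62722.
E[X] = 0.4·9 + 0.2·5.7 + 0.2·4.6 + 0.2·0.923077 = 5.84462.
E[X²] = 0.4·90 + 0.2·38.19 + 0.2·25.76 + 0.2·2.62722 = 49.3154.
Var(X) = E[X²] − (E[X])² = 49.3154 − 34.1595 = 15.1559.

15.156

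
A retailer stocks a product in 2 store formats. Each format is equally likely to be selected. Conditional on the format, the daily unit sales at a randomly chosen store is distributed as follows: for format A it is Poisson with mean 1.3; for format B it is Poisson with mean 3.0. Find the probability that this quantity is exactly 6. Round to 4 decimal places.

0.0261

Conditional on each format, P(X = 6): A: 0.00182703; B: 0.0504094.
By total probability, P(X = 6) = 0.5·0.00182703 + 0.5·0.0504094 = 0.0261182.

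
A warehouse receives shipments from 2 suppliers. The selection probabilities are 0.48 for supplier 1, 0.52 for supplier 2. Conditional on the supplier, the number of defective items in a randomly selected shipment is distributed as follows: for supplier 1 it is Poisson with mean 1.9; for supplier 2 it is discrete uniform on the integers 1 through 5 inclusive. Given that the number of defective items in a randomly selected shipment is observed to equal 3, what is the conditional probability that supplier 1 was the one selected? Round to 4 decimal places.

0.4411

Likelihoods P(X=3 | ·): 1: 0.170982; 2: 0.2.
Posterior ∝ prior × likelihood. Numerator for 1: 0.48·0.170982 = 0.0820713.
Normalizing constant: 0.48·0.170982 + 0.52·0.2 = 0.186071.
P(1 | observation) = 0.0820713 / 0.186071 = 0.441074.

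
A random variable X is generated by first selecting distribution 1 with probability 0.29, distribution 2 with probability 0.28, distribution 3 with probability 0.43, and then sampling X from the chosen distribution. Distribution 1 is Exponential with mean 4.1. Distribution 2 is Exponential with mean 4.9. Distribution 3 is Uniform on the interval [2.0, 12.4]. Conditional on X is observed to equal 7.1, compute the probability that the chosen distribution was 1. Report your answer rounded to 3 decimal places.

0.186

Likelihoods f(7.1 | ·): 1: 0.0431663; 2: 0.0479204; 3: 0.0961538.
Posterior ∝ prior × likelihood. Numerator for 1: 0.29·0.0431663 = 0.0125182.
Normalizing constant: 0.29·0.0431663 + 0.28·0.0479204 + 0.43·0.0961538 = 0.0672821.
P(1 | observation) = 0.0125182 / 0.0672821 = 0.186056.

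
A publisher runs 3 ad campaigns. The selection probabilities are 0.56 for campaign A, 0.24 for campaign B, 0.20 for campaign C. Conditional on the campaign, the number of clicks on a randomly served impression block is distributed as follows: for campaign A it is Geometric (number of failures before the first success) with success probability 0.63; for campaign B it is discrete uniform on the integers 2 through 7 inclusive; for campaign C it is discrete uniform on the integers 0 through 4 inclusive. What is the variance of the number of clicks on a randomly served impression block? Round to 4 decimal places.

Per component, A: μ=0.587302, E[X²]=1.27715; B: μ=4.5, E[X²]=23.1667; C: μ=2, E[X²]=6.
E[X] = 0.56·0.587302 + 0.24·4.5 + 0.2·2 = 1.80889.
E[X²] = 0.56·1.27715 + 0.24·23.1667 + 0.2·6 = 7.4752.
Var(X) = E[X²] − (E[X])² = 7.4752 − 3.27208 = 4.20312.

4.2031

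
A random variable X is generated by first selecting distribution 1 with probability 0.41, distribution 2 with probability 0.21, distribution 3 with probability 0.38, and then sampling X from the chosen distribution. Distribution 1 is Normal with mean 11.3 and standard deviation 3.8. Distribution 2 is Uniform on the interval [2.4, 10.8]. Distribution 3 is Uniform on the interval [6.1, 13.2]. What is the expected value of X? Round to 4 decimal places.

Component means — 1: 11.3; 2: 6.6; 3: 9.65.
E[X] = 0.41·11.3 + 0.21·6.6 + 0.38·9.65 = 9.686.

9.6860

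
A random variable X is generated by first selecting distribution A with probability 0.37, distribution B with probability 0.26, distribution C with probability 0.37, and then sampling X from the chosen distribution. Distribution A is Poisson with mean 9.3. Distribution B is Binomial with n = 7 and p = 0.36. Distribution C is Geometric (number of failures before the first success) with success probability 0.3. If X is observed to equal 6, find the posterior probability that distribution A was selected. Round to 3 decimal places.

0.661

Likelihoods P(X=6 | ·): A: 0.0821536; B: 0.00975198; C: 0.0352947.
Posterior ∝ prior × likelihood. Numerator for A: 0.37·0.0821536 = 0.0303968.
Normalizing constant: 0.37·0.0821536 + 0.26·0.00975198 + 0.37·0.0352947 = 0.0459914.
P(A | observation) = 0.0303968 / 0.0459914 = 0.660924.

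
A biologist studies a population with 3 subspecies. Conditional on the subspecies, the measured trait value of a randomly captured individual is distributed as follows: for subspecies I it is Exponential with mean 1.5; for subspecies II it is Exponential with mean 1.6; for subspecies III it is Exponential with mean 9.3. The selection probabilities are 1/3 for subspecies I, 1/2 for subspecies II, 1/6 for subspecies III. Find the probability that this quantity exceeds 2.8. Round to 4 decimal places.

Conditional on each subspecies, P(X > 2.8): I: 0.154638; II: 0.173774; III: 0.740022.
By total probability, P(X > 2.8) = 0.333333·0.154638 + 0.5·0.173774 + 0.166667·0.740022 = 0.26177.

0.2618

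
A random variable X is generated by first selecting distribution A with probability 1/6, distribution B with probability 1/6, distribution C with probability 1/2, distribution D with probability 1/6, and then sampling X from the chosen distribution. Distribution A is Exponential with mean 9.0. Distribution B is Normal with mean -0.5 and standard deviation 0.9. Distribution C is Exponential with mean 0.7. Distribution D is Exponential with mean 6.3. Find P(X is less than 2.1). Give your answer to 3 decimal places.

0.723

Conditional on each component, P(X < 2.1): A: 0.20811; B: 0.998067; C: 0.950213; D: 0.283469.
By total probability, P(X < 2.1) = 0.166667·0.20811 + 0.166667·0.998067 + 0.5·0.950213 + 0.166667·0.283469 = 0.723381.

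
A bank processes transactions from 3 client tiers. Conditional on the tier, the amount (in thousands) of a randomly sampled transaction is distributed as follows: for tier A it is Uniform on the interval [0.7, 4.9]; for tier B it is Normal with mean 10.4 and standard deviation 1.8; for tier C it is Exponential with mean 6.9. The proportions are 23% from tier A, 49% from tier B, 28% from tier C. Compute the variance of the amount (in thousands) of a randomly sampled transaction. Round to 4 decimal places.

Per component, A: μ=2.8, E[X²]=9.31; B: μ=10.4, E[X²]=111.4; C: μ=6.9, E[X²]=95.22.
E[X] = 0.23·2.8 + 0.49·10.4 + 0.28·6.9 = 7.672.
E[X²] = 0.23·9.31 + 0.49·111.4 + 0.28·95.22 = 83.3889.
Var(X) = E[X²] − (E[X])² = 83.3889 − 58.8596 = 24.5293.

24.5293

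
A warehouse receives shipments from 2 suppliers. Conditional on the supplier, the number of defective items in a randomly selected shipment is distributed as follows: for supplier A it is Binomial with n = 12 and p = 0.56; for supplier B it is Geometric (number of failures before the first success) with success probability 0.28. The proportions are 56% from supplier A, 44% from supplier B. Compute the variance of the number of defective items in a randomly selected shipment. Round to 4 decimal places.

9.9373

Per component, A: μ=6.72, E[X²]=48.1152; B: μ=2.57143, E[X²]=15.7959.
E[X] = 0.56·6.72 + 0.44·2.57143 = 4.89463.
E[X²] = 0.56·48.1152 + 0.44·15.7959 = 33.8947.
Var(X) = E[X²] − (E[X])² = 33.8947 − 23.9574 = 9.93733.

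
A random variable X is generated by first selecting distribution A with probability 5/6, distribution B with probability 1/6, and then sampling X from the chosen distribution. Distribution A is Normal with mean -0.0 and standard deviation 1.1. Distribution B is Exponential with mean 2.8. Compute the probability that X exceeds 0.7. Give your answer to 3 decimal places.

Conditional on each component, P(X > 0.7): A: 0.26227; B: 0.778801.
By total probability, P(X > 0.7) = 0.833333·0.26227 + 0.166667·0.778801 = 0.348358.

0.348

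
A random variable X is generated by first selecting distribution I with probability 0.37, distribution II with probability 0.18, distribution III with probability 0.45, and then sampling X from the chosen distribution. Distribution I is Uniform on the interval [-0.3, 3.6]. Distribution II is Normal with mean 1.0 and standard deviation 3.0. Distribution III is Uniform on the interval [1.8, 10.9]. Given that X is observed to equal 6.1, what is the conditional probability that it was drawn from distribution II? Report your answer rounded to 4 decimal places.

0.1024

Likelihoods f(6.1 | ·): I: 0; II: 0.0313497; III: 0.10989.
Posterior ∝ prior × likelihood. Numerator for II: 0.18·0.0313497 = 0.00564294.
Normalizing constant: 0.37·0 + 0.18·0.0313497 + 0.45·0.10989 = 0.0550935.
P(II | observation) = 0.00564294 / 0.0550935 = 0.102425.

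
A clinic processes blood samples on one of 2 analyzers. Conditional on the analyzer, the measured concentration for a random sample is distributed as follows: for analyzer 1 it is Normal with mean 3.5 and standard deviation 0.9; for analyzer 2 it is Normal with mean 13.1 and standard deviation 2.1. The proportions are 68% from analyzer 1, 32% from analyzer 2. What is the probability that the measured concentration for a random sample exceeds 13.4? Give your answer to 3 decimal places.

Conditional on each analyzer, P(X > 13.4): 1: 0; 2: 0.443202.
By total probability, P(X > 13.4) = 0.68·0 + 0.32·0.443202 = 0.141824.

0.142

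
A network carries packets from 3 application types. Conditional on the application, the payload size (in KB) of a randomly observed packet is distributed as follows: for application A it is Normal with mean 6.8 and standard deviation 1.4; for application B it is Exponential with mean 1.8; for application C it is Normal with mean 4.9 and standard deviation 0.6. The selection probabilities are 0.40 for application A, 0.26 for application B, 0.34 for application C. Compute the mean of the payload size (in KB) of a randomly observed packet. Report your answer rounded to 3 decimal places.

Component means — A: 6.8; B: 1.8; C: 4.9.
E[X] = 0.4·6.8 + 0.26·1.8 + 0.34·4.9 = 4.854.

4.854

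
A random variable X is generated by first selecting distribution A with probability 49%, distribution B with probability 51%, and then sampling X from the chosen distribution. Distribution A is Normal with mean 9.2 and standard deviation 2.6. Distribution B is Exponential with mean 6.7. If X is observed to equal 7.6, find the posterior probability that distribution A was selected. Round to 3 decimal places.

0.718

Likelihoods f(7.6 | ·): A: 0.126971; B: 0.0480057.
Posterior ∝ prior × likelihood. Numerator for A: 0.49·0.126971 = 0.0622156.
Normalizing constant: 0.49·0.126971 + 0.51·0.0480057 = 0.0866985.
P(A | observation) = 0.0622156 / 0.0866985 = 0.717609.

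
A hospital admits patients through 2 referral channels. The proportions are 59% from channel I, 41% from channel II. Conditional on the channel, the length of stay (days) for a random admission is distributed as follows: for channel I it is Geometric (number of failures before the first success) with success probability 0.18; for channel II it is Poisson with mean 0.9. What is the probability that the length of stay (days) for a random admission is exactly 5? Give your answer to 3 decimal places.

0.040

Conditional on each channel, P(X = 5): I: 0.0667332; II: 0.00200063.
By total probability, P(X = 5) = 0.59·0.0667332 + 0.41·0.00200063 = 0.0401928.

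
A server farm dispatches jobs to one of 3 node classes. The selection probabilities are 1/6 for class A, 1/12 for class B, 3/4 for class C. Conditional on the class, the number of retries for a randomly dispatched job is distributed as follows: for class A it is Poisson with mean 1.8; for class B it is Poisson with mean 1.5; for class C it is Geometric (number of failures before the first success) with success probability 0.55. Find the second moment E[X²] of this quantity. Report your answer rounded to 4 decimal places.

2.7703

For each component E[X²] = Var + (mean)², giving A: 5.04; B: 3.75; C: 2.15702.
Overall E[X²] = 0.166667·5.04 + 0.0833333·3.75 + 0.75·2.15702 = 2.77027.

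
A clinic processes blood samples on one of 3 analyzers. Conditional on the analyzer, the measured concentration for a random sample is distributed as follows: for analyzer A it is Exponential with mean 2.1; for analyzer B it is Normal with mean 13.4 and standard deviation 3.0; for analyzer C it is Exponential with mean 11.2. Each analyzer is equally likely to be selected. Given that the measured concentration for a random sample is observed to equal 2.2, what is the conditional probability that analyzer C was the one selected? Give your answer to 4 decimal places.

Likelihoods f(2.2 | ·): A: 0.167034; B: 0.000125095; C: 0.0733625.
Posterior ∝ prior × likelihood. Numerator for C: 0.333333·0.0733625 = 0.0244542.
Normalizing constant: 0.333333·0.167034 + 0.333333·0.000125095 + 0.333333·0.0733625 = 0.0801739.
P(C | observation) = 0.0244542 / 0.0801739 = 0.305014.

0.3050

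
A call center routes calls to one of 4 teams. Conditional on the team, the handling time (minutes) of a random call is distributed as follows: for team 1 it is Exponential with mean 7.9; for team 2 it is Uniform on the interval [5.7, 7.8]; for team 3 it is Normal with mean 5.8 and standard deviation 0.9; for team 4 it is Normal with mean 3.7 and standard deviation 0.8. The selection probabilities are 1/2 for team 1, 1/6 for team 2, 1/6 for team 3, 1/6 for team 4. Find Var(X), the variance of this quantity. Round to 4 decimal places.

33.8616

Per component, 1: μ=7.9, E[X²]=124.82; 2: μ=6.75, E[X²]=45.93; 3: μ=5.8, E[X²]=34.45; 4: μ=3.7, E[X²]=14.33.
E[X] = 0.5·7.9 + 0.166667·6.75 + 0.166667·5.8 + 0.166667·3.7 = 6.65833.
E[X²] = 0.5·124.82 + 0.166667·45.93 + 0.166667·34.45 + 0.166667·14.33 = 78.195.
Var(X) = E[X²] − (E[X])² = 78.195 − 44.3334 = 33.8616.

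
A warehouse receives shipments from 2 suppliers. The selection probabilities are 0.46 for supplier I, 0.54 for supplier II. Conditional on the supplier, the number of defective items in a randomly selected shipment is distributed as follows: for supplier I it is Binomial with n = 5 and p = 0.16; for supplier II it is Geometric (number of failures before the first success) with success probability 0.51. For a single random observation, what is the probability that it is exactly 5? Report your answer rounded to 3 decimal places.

0.008

Conditional on each supplier, P(X = 5): I: 0.000104858; II: 0.0144062.
By total probability, P(X = 5) = 0.46·0.000104858 + 0.54·0.0144062 = 0.0078276.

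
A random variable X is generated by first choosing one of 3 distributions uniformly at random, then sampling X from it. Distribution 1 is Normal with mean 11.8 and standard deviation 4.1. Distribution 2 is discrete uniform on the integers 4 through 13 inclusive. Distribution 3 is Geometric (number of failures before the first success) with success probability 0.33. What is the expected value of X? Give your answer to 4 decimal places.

7.4434

Component means — 1: 11.8; 2: 8.5; 3: 2.0303.
E[X] = 0.333333·11.8 + 0.333333·8.5 + 0.333333·2.0303 = 7.44343.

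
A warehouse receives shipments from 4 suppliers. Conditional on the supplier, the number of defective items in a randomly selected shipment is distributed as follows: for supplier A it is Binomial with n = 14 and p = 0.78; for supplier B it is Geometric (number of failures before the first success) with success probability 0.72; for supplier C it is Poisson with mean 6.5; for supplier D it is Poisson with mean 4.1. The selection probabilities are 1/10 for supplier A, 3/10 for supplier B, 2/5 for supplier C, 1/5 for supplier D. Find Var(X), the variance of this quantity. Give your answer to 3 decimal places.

Per component, A: μ=10.92, E[X²]=121.649; B: μ=0.388889, E[X²]=0.691358; C: μ=6.5, E[X²]=48.75; D: μ=4.1, E[X²]=20.91.
E[X] = 0.1·10.92 + 0.3·0.388889 + 0.4·6.5 + 0.2·4.1 = 4.62867.
E[X²] = 0.1·121.649 + 0.3·0.691358 + 0.4·48.75 + 0.2·20.91 = 36.0543.
Var(X) = E[X²] − (E[X])² = 36.0543 − 21.4246 = 14.6297.

14.630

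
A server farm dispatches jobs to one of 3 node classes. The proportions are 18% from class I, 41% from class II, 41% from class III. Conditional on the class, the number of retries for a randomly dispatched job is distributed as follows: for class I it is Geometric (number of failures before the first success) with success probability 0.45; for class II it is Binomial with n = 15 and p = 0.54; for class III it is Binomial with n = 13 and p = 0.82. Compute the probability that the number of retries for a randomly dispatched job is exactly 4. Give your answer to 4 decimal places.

0.0167

Conditional on each class, P(X = 4): I: 0.0411778; II: 0.0226487; III: 6.4123e-05.
By total probability, P(X = 4) = 0.18·0.0411778 + 0.41·0.0226487 + 0.41·6.4123e-05 = 0.0167243.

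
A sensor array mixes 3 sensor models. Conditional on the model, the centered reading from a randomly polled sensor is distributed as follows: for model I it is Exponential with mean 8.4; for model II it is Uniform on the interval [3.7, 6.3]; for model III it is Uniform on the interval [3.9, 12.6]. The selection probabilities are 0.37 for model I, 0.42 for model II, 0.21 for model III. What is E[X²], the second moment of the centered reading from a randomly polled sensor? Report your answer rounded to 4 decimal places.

For each component E[X²] = Var + (mean)², giving I: 141.12; II: 25.5633; III: 74.37.
Overall E[X²] = 0.37·141.12 + 0.42·25.5633 + 0.21·74.37 = 78.5687.

78.5687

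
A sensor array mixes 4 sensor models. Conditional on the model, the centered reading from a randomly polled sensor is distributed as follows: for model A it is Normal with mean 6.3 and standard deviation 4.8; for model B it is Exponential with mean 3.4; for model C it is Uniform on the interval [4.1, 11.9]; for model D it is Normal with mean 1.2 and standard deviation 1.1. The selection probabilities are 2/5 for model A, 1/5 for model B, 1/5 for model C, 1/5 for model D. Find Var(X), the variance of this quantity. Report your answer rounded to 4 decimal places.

18.6584

Per component, A: μ=6.3, E[X²]=62.73; B: μ=3.4, E[X²]=23.12; C: μ=8, E[X²]=69.07; D: μ=1.2, E[X²]=2.65.
E[X] = 0.4·6.3 + 0.2·3.4 + 0.2·8 + 0.2·1.2 = 5.04.
E[X²] = 0.4·62.73 + 0.2·23.12 + 0.2·69.07 + 0.2·2.65 = 44.06.
Var(X) = E[X²] − (E[X])² = 44.06 − 25.4016 = 18.6584.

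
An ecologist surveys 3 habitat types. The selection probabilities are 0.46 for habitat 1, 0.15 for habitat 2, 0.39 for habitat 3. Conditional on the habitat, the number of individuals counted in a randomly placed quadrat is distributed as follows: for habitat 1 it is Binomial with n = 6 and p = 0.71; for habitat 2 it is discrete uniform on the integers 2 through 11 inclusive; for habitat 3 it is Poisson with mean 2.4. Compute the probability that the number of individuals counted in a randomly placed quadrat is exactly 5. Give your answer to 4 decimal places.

Conditional on each habitat, P(X = 5): 1: 0.313936; 2: 0.1; 3: 0.0601961.
By total probability, P(X = 5) = 0.46·0.313936 + 0.15·0.1 + 0.39·0.0601961 = 0.182887.

0.1829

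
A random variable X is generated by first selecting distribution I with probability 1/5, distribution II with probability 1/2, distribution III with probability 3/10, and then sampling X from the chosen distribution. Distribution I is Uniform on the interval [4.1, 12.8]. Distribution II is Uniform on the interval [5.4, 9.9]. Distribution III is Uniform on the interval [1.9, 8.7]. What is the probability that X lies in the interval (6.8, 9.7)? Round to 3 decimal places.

Conditional on each component, P(6.8 < X < 9.7): I: 0.333333; II: 0.644444; III: 0.279412.
By total probability, P(6.8 < X < 9.7) = 0.2·0.333333 + 0.5·0.644444 + 0.3·0.279412 = 0.472712.

0.473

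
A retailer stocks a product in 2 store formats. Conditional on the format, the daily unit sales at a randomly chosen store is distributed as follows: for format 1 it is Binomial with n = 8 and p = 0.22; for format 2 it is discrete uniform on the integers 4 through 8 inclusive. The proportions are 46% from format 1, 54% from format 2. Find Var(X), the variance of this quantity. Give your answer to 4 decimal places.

Per component, 1: μ=1.76, E[X²]=4.4704; 2: μ=6, E[X²]=38.
E[X] = 0.46·1.76 + 0.54·6 = 4.0496.
E[X²] = 0.46·4.4704 + 0.54·38 = 22.5764.
Var(X) = E[X²] − (E[X])² = 22.5764 − 16.3993 = 6.17712.

6.1771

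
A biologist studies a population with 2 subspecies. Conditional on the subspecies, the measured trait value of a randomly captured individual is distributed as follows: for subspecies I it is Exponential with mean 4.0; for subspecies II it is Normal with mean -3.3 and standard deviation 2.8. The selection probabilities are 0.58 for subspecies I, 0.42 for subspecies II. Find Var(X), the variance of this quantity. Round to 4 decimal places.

Per component, I: μ=4, E[X²]=32; II: μ=-3.3, E[X²]=18.73.
E[X] = 0.58·4 + 0.42·-3.3 = 0.934.
E[X²] = 0.58·32 + 0.42·18.73 = 26.4266.
Var(X) = E[X²] − (E[X])² = 26.4266 − 0.872356 = 25.5542.

25.5542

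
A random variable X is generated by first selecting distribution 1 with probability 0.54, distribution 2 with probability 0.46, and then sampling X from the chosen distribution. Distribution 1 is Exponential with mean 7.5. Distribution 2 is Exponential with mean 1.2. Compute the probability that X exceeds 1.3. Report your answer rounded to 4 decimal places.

Conditional on each component, P(X > 1.3): 1: 0.840857; 2: 0.338465.
By total probability, P(X > 1.3) = 0.54·0.840857 + 0.46·0.338465 = 0.609757.

0.6098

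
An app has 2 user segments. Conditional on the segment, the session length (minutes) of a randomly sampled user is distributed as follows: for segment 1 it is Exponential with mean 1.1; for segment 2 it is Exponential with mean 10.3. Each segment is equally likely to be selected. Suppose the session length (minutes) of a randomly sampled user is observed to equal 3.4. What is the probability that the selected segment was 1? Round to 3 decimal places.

0.372

Likelihoods f(3.4 | ·): 1: 0.0413278; 2: 0.0697916.
Posterior ∝ prior × likelihood. Numerator for 1: 0.5·0.0413278 = 0.0206639.
Normalizing constant: 0.5·0.0413278 + 0.5·0.0697916 = 0.0555597.
P(1 | observation) = 0.0206639 / 0.0555597 = 0.371922.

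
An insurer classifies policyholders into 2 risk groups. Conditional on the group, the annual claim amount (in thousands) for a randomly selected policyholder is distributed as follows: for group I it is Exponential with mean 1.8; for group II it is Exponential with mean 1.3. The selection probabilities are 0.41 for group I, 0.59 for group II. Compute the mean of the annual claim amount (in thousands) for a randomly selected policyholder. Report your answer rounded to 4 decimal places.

Component means — I: 1.8; II: 1.3.
E[X] = 0.41·1.8 + 0.59·1.3 = 1.505.

1.5050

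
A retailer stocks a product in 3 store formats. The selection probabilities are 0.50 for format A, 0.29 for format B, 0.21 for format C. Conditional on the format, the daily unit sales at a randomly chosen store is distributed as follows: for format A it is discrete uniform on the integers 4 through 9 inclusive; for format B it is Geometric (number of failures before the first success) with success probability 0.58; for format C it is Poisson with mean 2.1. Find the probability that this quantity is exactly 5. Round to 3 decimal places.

Conditional on each format, P(X = 5): A: 0.166667; B: 0.00758009; C: 0.041677.
By total probability, P(X = 5) = 0.5·0.166667 + 0.29·0.00758009 + 0.21·0.041677 = 0.0942837.

0.094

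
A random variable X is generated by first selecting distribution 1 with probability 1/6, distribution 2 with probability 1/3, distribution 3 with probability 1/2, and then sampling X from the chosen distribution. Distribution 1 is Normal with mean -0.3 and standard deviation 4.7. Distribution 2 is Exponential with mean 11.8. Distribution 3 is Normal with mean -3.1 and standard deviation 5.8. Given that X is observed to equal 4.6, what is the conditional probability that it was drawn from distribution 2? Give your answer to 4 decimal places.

Likelihoods f(4.6 | ·): 1: 0.0492937; 2: 0.0573874; 3: 0.0284946.
Posterior ∝ prior × likelihood. Numerator for 2: 0.333333·0.0573874 = 0.0191291.
Normalizing constant: 0.166667·0.0492937 + 0.333333·0.0573874 + 0.5·0.0284946 = 0.0415921.
P(2 | observation) = 0.0191291 / 0.0415921 = 0.459923.

0.4599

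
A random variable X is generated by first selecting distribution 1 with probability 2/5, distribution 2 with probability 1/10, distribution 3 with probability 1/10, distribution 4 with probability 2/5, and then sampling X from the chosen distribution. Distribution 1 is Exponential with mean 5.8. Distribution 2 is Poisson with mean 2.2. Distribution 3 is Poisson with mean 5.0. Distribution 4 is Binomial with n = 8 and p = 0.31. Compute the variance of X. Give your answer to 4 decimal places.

Per component, 1: μ=5.8, E[X²]=67.28; 2: μ=2.2, E[X²]=7.04; 3: μ=5, E[X²]=30; 4: μ=2.48, E[X²]=7.8616.
E[X] = 0.4·5.8 + 0.1·2.2 + 0.1·5 + 0.4·2.48 = 4.032.
E[X²] = 0.4·67.28 + 0.1·7.04 + 0.1·30 + 0.4·7.8616 = 33.7606.
Var(X) = E[X²] − (E[X])² = 33.7606 − 16.257 = 17.5036.

17.5036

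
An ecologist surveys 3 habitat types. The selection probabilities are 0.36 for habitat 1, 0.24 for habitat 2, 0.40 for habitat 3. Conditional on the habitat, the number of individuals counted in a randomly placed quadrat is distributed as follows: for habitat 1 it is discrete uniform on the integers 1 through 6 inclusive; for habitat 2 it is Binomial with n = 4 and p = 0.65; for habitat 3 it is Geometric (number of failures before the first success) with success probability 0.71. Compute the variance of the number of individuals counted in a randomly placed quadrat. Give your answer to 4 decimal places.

Per component, 1: μ=3.5, E[X²]=15.1667; 2: μ=2.6, E[X²]=7.67; 3: μ=0.408451, E[X²]=0.742115.
E[X] = 0.36·3.5 + 0.24·2.6 + 0.4·0.408451 = 2.04738.
E[X²] = 0.36·15.1667 + 0.24·7.67 + 0.4·0.742115 = 7.59765.
Var(X) = E[X²] − (E[X])² = 7.59765 − 4.19177 = 3.40588.

3.4059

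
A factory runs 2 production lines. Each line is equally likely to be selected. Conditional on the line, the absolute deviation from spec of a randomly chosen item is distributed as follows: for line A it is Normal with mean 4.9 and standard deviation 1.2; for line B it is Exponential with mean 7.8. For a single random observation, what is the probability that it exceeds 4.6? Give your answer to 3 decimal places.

Conditional on each line, P(X > 4.6): A: 0.598706; B: 0.554469.
By total probability, P(X > 4.6) = 0.5·0.598706 + 0.5·0.554469 = 0.576588.

0.577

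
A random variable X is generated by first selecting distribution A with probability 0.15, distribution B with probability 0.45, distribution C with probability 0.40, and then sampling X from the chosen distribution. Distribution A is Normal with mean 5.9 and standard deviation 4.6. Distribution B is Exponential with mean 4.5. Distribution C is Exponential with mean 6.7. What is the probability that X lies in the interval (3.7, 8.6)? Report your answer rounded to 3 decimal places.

Conditional on each component, P(3.7 < X < 8.6): A: 0.405151; B: 0.291538; C: 0.298616.
By total probability, P(3.7 < X < 8.6) = 0.15·0.405151 + 0.45·0.291538 + 0.4·0.298616 = 0.311411.

0.311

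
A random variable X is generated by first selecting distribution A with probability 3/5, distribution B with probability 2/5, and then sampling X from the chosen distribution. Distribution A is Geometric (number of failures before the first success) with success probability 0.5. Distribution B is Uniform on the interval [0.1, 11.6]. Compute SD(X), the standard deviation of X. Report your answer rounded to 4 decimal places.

Per component, A: μ=1, E[X²]=3; B: μ=5.85, E[X²]=45.2433.
E[X] = 0.6·1 + 0.4·5.85 = 2.94.
E[X²] = 0.6·3 + 0.4·45.2433 = 19.8973.
Var(X) = E[X²] − (E[X])² = 19.8973 − 8.6436 = 11.2537.
SD(X) = √11.2537 = 3.35466.

3.3547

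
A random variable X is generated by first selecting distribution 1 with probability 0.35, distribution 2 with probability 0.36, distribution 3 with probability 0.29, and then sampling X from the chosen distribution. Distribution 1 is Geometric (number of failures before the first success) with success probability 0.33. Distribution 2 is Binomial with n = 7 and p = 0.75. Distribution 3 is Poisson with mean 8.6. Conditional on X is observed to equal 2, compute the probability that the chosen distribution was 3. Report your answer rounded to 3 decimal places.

0.034

Likelihoods P(X=2 | ·): 1: 0.148137; 2: 0.0115356; 3: 0.00680823.
Posterior ∝ prior × likelihood. Numerator for 3: 0.29·0.00680823 = 0.00197439.
Normalizing constant: 0.35·0.148137 + 0.36·0.0115356 + 0.29·0.00680823 = 0.0579752.
P(3 | observation) = 0.00197439 / 0.0579752 = 0.0340557.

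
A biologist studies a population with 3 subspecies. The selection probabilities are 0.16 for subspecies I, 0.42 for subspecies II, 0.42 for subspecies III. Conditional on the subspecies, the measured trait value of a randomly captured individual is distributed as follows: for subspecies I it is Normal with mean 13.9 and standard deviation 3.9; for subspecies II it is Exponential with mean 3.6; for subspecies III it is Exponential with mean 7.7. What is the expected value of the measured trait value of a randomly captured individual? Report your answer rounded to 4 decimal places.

Component means — I: 13.9; II: 3.6; III: 7.7.
E[X] = 0.16·13.9 + 0.42·3.6 + 0.42·7.7 = 6.97.

6.9700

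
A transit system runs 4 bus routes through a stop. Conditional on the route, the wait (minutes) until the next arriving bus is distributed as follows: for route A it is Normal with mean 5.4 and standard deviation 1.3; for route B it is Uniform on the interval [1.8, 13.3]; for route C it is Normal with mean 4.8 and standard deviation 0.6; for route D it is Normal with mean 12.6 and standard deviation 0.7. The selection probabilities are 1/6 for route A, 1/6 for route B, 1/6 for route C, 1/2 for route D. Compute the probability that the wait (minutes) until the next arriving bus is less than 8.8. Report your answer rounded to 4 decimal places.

0.4340

Conditional on each route, P(X < 8.8): A: 0.995544; B: 0.608696; C: 1; D: 2.84035e-08.
By total probability, P(X < 8.8) = 0.166667·0.995544 + 0.166667·0.608696 + 0.166667·1 + 0.5·2.84035e-08 = 0.43404.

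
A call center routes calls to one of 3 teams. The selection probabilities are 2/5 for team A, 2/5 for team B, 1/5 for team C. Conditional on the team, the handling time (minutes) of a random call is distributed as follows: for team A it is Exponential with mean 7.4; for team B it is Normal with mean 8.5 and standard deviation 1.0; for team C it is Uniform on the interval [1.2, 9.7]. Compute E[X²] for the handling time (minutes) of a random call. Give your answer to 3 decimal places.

80.253

For each component E[X²] = Var + (mean)², giving A: 109.52; B: 73.25; C: 35.7233.
Overall E[X²] = 0.4·109.52 + 0.4·73.25 + 0.2·35.7233 = 80.2527.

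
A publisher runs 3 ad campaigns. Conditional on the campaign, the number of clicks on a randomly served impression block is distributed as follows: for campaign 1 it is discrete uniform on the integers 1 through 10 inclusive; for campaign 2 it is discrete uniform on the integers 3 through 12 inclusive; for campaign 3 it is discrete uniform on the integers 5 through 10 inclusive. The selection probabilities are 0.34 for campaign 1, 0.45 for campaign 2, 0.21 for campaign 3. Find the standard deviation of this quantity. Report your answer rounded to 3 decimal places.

Per component, 1: μ=5.5, E[X²]=38.5; 2: μ=7.5, E[X²]=64.5; 3: μ=7.5, E[X²]=59.1667.
E[X] = 0.34·5.5 + 0.45·7.5 + 0.21·7.5 = 6.82.
E[X²] = 0.34·38.5 + 0.45·64.5 + 0.21·59.1667 = 54.54.
Var(X) = E[X²] − (E[X])² = 54.54 − 46.5124 = 8.0276.
SD(X) = √8.0276 = 2.8333.

2.833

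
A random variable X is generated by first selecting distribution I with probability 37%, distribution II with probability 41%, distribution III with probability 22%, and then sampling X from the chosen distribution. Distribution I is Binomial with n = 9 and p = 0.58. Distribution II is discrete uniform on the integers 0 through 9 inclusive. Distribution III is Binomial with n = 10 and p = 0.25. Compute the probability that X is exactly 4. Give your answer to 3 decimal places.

0.142

Conditional on each component, P(X = 4): I: 0.18635; II: 0.1; III: 0.145998.
By total probability, P(X = 4) = 0.37·0.18635 + 0.41·0.1 + 0.22·0.145998 = 0.142069.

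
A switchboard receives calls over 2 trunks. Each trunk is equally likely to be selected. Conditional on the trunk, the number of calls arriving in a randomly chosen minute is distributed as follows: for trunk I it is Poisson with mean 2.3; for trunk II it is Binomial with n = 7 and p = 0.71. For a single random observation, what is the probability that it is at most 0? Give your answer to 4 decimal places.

0.0502

Conditional on each trunk, P(X ≤ 0): I: 0.100259; II: 0.000172499.
By total probability, P(X ≤ 0) = 0.5·0.100259 + 0.5·0.000172499 = 0.0502157.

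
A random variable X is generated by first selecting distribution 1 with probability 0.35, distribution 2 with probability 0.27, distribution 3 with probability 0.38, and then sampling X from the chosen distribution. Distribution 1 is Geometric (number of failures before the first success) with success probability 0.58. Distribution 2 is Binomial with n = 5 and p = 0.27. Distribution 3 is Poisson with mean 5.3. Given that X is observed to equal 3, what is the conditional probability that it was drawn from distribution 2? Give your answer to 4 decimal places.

0.3132

Likelihoods P(X=3 | ·): 1: 0.042971; 2: 0.104891; 3: 0.123856.
Posterior ∝ prior × likelihood. Numerator for 2: 0.27·0.104891 = 0.0283205.
Normalizing constant: 0.35·0.042971 + 0.27·0.104891 + 0.38·0.123856 = 0.0904255.
P(2 | observation) = 0.0283205 / 0.0904255 = 0.313191.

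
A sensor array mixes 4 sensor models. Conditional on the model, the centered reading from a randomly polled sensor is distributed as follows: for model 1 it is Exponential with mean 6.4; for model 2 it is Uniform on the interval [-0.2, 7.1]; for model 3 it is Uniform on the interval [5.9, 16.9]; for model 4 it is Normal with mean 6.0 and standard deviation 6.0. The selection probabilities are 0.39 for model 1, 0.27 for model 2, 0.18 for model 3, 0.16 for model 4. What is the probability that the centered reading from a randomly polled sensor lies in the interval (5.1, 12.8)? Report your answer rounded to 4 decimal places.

0.3789

Conditional on each model, P(5.1 < X < 12.8): 1: 0.3154; 2: 0.273973; 3: 0.627273; 4: 0.431081.
By total probability, P(5.1 < X < 12.8) = 0.39·0.3154 + 0.27·0.273973 + 0.18·0.627273 + 0.16·0.431081 = 0.378861.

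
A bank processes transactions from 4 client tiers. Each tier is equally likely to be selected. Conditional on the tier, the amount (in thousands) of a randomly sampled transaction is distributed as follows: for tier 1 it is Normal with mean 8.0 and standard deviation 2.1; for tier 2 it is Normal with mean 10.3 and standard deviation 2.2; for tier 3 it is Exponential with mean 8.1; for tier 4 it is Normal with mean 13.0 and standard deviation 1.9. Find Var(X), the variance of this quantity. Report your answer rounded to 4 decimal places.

Per component, 1: μ=8, E[X²]=68.41; 2: μ=10.3, E[X²]=110.93; 3: μ=8.1, E[X²]=131.22; 4: μ=13, E[X²]=172.61.
E[X] = 0.25·8 + 0.25·10.3 + 0.25·8.1 + 0.25·13 = 9.85.
E[X²] = 0.25·68.41 + 0.25·110.93 + 0.25·131.22 + 0.25·172.61 = 120.793.
Var(X) = E[X²] − (E[X])² = 120.793 − 97.0225 = 23.77.

23.7700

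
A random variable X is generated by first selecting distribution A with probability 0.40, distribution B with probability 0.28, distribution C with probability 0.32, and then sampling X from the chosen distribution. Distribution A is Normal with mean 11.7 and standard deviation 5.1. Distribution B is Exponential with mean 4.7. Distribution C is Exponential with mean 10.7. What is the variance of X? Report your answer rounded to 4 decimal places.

Per component, A: μ=11.7, E[X²]=162.9; B: μ=4.7, E[X²]=44.18; C: μ=10.7, E[X²]=228.98.
E[X] = 0.4·11.7 + 0.28·4.7 + 0.32·10.7 = 9.42.
E[X²] = 0.4·162.9 + 0.28·44.18 + 0.32·228.98 = 150.804.
Var(X) = E[X²] − (E[X])² = 150.804 − 88.7364 = 62.0676.

62.0676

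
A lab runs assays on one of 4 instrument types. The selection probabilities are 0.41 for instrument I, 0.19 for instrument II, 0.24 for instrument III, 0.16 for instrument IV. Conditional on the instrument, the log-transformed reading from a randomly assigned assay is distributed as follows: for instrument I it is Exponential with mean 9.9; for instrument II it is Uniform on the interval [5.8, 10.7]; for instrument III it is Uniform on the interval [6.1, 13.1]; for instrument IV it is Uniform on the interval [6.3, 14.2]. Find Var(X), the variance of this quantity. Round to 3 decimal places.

42.826

Per component, I: μ=9.9, E[X²]=196.02; II: μ=8.25, E[X²]=70.0633; III: μ=9.6, E[X²]=96.2433; IV: μ=10.25, E[X²]=110.263.
E[X] = 0.41·9.9 + 0.19·8.25 + 0.24·9.6 + 0.16·10.25 = 9.5705.
E[X²] = 0.41·196.02 + 0.19·70.0633 + 0.24·96.2433 + 0.16·110.263 = 134.421.
Var(X) = E[X²] − (E[X])² = 134.421 − 91.5945 = 42.8263.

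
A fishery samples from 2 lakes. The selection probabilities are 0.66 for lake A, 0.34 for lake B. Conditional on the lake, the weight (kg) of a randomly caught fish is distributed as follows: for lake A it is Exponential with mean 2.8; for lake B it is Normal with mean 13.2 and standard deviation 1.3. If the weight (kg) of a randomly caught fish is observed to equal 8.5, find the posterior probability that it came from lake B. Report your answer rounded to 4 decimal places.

Likelihoods f(8.5 | ·): A: 0.0171573; B: 0.000445281.
Posterior ∝ prior × likelihood. Numerator for B: 0.34·0.000445281 = 0.000151395.
Normalizing constant: 0.66·0.0171573 + 0.34·0.000445281 = 0.0114752.
P(B | observation) = 0.000151395 / 0.0114752 = 0.0131933.

0.0132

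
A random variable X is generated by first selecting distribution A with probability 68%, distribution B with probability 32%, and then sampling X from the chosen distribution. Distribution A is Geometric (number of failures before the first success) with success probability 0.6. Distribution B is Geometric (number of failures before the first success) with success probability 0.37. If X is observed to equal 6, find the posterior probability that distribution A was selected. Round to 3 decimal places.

0.184

Likelihoods P(X=6 | ·): A: 0.0024576; B: 0.0231337.
Posterior ∝ prior × likelihood. Numerator for A: 0.68·0.0024576 = 0.00167117.
Normalizing constant: 0.68·0.0024576 + 0.32·0.0231337 = 0.00907395.
P(A | observation) = 0.00167117 / 0.00907395 = 0.184172.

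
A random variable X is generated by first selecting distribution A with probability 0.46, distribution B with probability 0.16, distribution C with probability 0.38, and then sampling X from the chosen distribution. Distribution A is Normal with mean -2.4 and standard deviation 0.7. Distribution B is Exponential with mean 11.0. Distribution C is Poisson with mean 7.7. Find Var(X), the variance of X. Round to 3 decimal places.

Per component, A: μ=-2.4, E[X²]=6.25; B: μ=11, E[X²]=242; C: μ=7.7, E[X²]=66.99.
E[X] = 0.46·-2.4 + 0.16·11 + 0.38·7.7 = 3.582.
E[X²] = 0.46·6.25 + 0.16·242 + 0.38·66.99 = 67.0512.
Var(X) = E[X²] − (E[X])² = 67.0512 − 12.8307 = 54.2205.

54.220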